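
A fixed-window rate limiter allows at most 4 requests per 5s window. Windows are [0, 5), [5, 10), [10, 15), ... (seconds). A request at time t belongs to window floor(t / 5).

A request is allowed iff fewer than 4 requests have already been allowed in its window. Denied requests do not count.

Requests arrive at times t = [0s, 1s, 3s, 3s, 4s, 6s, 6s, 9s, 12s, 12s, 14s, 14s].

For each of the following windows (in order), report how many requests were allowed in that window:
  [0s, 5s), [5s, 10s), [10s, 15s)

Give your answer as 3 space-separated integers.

Answer: 4 3 4

Derivation:
Processing requests:
  req#1 t=0s (window 0): ALLOW
  req#2 t=1s (window 0): ALLOW
  req#3 t=3s (window 0): ALLOW
  req#4 t=3s (window 0): ALLOW
  req#5 t=4s (window 0): DENY
  req#6 t=6s (window 1): ALLOW
  req#7 t=6s (window 1): ALLOW
  req#8 t=9s (window 1): ALLOW
  req#9 t=12s (window 2): ALLOW
  req#10 t=12s (window 2): ALLOW
  req#11 t=14s (window 2): ALLOW
  req#12 t=14s (window 2): ALLOW

Allowed counts by window: 4 3 4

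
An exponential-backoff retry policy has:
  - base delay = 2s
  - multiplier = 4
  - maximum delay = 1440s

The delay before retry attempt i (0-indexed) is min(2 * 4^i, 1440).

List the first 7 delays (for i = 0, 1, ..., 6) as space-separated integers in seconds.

Computing each delay:
  i=0: min(2*4^0, 1440) = 2
  i=1: min(2*4^1, 1440) = 8
  i=2: min(2*4^2, 1440) = 32
  i=3: min(2*4^3, 1440) = 128
  i=4: min(2*4^4, 1440) = 512
  i=5: min(2*4^5, 1440) = 1440
  i=6: min(2*4^6, 1440) = 1440

Answer: 2 8 32 128 512 1440 1440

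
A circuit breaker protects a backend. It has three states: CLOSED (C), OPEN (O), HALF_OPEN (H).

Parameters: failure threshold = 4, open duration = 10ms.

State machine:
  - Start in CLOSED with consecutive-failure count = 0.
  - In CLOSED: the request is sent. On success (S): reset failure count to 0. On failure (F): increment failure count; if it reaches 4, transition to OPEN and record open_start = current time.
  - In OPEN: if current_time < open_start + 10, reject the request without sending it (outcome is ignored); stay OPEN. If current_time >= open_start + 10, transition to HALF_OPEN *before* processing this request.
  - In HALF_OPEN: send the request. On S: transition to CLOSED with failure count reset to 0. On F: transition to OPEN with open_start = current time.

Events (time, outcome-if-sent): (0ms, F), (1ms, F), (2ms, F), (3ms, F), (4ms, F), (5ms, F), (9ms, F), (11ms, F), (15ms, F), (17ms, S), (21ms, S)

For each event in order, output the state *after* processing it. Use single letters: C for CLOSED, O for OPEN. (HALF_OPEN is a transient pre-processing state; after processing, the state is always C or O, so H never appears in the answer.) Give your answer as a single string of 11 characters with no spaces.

Answer: CCCOOOOOOOO

Derivation:
State after each event:
  event#1 t=0ms outcome=F: state=CLOSED
  event#2 t=1ms outcome=F: state=CLOSED
  event#3 t=2ms outcome=F: state=CLOSED
  event#4 t=3ms outcome=F: state=OPEN
  event#5 t=4ms outcome=F: state=OPEN
  event#6 t=5ms outcome=F: state=OPEN
  event#7 t=9ms outcome=F: state=OPEN
  event#8 t=11ms outcome=F: state=OPEN
  event#9 t=15ms outcome=F: state=OPEN
  event#10 t=17ms outcome=S: state=OPEN
  event#11 t=21ms outcome=S: state=OPEN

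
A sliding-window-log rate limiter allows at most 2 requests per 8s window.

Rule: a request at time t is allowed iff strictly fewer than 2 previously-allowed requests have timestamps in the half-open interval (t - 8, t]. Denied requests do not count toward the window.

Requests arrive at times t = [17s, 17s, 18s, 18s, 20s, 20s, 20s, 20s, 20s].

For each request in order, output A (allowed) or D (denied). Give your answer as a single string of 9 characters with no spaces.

Tracking allowed requests in the window:
  req#1 t=17s: ALLOW
  req#2 t=17s: ALLOW
  req#3 t=18s: DENY
  req#4 t=18s: DENY
  req#5 t=20s: DENY
  req#6 t=20s: DENY
  req#7 t=20s: DENY
  req#8 t=20s: DENY
  req#9 t=20s: DENY

Answer: AADDDDDDD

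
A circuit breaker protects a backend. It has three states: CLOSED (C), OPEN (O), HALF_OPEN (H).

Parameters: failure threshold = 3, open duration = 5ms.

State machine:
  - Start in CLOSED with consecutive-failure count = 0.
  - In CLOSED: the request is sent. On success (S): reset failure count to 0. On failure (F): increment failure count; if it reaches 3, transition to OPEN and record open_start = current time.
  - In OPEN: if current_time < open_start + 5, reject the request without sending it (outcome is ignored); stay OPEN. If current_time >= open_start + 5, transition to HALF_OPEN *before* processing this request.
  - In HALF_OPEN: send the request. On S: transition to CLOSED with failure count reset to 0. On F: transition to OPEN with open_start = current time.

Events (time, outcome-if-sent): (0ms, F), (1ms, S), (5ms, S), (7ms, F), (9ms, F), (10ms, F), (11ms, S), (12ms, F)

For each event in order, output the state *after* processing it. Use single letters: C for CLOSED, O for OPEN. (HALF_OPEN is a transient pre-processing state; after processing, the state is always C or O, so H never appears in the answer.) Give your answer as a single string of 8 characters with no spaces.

Answer: CCCCCOOO

Derivation:
State after each event:
  event#1 t=0ms outcome=F: state=CLOSED
  event#2 t=1ms outcome=S: state=CLOSED
  event#3 t=5ms outcome=S: state=CLOSED
  event#4 t=7ms outcome=F: state=CLOSED
  event#5 t=9ms outcome=F: state=CLOSED
  event#6 t=10ms outcome=F: state=OPEN
  event#7 t=11ms outcome=S: state=OPEN
  event#8 t=12ms outcome=F: state=OPEN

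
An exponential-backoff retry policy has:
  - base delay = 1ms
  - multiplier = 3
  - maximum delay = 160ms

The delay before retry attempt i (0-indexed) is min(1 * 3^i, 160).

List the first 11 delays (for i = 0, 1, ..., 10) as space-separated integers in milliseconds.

Computing each delay:
  i=0: min(1*3^0, 160) = 1
  i=1: min(1*3^1, 160) = 3
  i=2: min(1*3^2, 160) = 9
  i=3: min(1*3^3, 160) = 27
  i=4: min(1*3^4, 160) = 81
  i=5: min(1*3^5, 160) = 160
  i=6: min(1*3^6, 160) = 160
  i=7: min(1*3^7, 160) = 160
  i=8: min(1*3^8, 160) = 160
  i=9: min(1*3^9, 160) = 160
  i=10: min(1*3^10, 160) = 160

Answer: 1 3 9 27 81 160 160 160 160 160 160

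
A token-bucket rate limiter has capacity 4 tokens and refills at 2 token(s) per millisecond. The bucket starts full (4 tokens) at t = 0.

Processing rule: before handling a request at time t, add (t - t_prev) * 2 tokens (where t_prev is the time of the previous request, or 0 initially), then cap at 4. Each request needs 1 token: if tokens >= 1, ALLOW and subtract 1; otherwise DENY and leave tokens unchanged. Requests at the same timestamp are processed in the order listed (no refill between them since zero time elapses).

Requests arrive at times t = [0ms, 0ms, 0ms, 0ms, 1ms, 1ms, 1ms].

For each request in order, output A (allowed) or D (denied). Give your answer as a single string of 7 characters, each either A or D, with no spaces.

Simulating step by step:
  req#1 t=0ms: ALLOW
  req#2 t=0ms: ALLOW
  req#3 t=0ms: ALLOW
  req#4 t=0ms: ALLOW
  req#5 t=1ms: ALLOW
  req#6 t=1ms: ALLOW
  req#7 t=1ms: DENY

Answer: AAAAAAD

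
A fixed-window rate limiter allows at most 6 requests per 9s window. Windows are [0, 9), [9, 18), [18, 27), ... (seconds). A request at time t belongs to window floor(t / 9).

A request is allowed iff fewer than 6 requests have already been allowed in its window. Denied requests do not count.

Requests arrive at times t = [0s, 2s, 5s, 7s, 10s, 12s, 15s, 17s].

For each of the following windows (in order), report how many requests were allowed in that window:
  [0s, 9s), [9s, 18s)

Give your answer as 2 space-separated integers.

Processing requests:
  req#1 t=0s (window 0): ALLOW
  req#2 t=2s (window 0): ALLOW
  req#3 t=5s (window 0): ALLOW
  req#4 t=7s (window 0): ALLOW
  req#5 t=10s (window 1): ALLOW
  req#6 t=12s (window 1): ALLOW
  req#7 t=15s (window 1): ALLOW
  req#8 t=17s (window 1): ALLOW

Allowed counts by window: 4 4

Answer: 4 4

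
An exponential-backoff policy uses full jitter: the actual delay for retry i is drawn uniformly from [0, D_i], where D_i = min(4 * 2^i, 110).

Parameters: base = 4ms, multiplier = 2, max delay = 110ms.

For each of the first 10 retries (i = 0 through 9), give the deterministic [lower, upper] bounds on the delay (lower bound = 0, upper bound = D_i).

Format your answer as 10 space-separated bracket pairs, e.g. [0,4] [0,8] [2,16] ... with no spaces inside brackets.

Answer: [0,4] [0,8] [0,16] [0,32] [0,64] [0,110] [0,110] [0,110] [0,110] [0,110]

Derivation:
Computing bounds per retry:
  i=0: D_i=min(4*2^0,110)=4, bounds=[0,4]
  i=1: D_i=min(4*2^1,110)=8, bounds=[0,8]
  i=2: D_i=min(4*2^2,110)=16, bounds=[0,16]
  i=3: D_i=min(4*2^3,110)=32, bounds=[0,32]
  i=4: D_i=min(4*2^4,110)=64, bounds=[0,64]
  i=5: D_i=min(4*2^5,110)=110, bounds=[0,110]
  i=6: D_i=min(4*2^6,110)=110, bounds=[0,110]
  i=7: D_i=min(4*2^7,110)=110, bounds=[0,110]
  i=8: D_i=min(4*2^8,110)=110, bounds=[0,110]
  i=9: D_i=min(4*2^9,110)=110, bounds=[0,110]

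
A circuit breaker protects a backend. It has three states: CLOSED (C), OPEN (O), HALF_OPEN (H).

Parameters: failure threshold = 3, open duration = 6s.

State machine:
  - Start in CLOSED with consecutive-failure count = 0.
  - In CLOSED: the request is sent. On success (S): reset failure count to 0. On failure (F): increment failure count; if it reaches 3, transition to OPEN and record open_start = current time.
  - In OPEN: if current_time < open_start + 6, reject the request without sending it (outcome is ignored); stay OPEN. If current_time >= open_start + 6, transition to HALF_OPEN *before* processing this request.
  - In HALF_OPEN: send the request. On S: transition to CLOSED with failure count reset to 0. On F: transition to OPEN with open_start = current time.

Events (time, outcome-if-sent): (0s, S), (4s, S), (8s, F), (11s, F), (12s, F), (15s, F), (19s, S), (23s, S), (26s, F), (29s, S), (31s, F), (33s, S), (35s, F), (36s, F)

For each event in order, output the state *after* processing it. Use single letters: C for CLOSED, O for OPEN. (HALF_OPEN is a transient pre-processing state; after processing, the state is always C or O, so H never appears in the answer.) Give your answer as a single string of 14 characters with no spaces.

State after each event:
  event#1 t=0s outcome=S: state=CLOSED
  event#2 t=4s outcome=S: state=CLOSED
  event#3 t=8s outcome=F: state=CLOSED
  event#4 t=11s outcome=F: state=CLOSED
  event#5 t=12s outcome=F: state=OPEN
  event#6 t=15s outcome=F: state=OPEN
  event#7 t=19s outcome=S: state=CLOSED
  event#8 t=23s outcome=S: state=CLOSED
  event#9 t=26s outcome=F: state=CLOSED
  event#10 t=29s outcome=S: state=CLOSED
  event#11 t=31s outcome=F: state=CLOSED
  event#12 t=33s outcome=S: state=CLOSED
  event#13 t=35s outcome=F: state=CLOSED
  event#14 t=36s outcome=F: state=CLOSED

Answer: CCCCOOCCCCCCCC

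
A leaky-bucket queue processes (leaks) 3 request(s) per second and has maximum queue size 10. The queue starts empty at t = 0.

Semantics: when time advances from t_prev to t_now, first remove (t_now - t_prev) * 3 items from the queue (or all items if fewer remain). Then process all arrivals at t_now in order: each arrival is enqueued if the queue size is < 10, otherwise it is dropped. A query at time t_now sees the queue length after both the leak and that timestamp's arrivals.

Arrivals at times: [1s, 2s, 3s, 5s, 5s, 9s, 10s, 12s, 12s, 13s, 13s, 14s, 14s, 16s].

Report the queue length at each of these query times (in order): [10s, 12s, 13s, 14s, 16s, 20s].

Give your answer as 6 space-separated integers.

Queue lengths at query times:
  query t=10s: backlog = 1
  query t=12s: backlog = 2
  query t=13s: backlog = 2
  query t=14s: backlog = 2
  query t=16s: backlog = 1
  query t=20s: backlog = 0

Answer: 1 2 2 2 1 0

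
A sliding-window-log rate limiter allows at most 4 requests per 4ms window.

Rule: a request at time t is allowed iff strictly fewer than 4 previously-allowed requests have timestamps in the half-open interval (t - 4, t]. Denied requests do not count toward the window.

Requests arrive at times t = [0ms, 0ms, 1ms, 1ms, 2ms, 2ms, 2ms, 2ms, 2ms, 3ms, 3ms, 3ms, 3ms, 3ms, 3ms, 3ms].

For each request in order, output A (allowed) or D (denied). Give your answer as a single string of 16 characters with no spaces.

Answer: AAAADDDDDDDDDDDD

Derivation:
Tracking allowed requests in the window:
  req#1 t=0ms: ALLOW
  req#2 t=0ms: ALLOW
  req#3 t=1ms: ALLOW
  req#4 t=1ms: ALLOW
  req#5 t=2ms: DENY
  req#6 t=2ms: DENY
  req#7 t=2ms: DENY
  req#8 t=2ms: DENY
  req#9 t=2ms: DENY
  req#10 t=3ms: DENY
  req#11 t=3ms: DENY
  req#12 t=3ms: DENY
  req#13 t=3ms: DENY
  req#14 t=3ms: DENY
  req#15 t=3ms: DENY
  req#16 t=3ms: DENY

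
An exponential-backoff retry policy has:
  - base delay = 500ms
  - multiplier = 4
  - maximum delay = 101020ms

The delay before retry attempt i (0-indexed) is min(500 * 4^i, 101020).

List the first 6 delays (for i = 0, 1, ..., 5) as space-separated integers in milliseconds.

Computing each delay:
  i=0: min(500*4^0, 101020) = 500
  i=1: min(500*4^1, 101020) = 2000
  i=2: min(500*4^2, 101020) = 8000
  i=3: min(500*4^3, 101020) = 32000
  i=4: min(500*4^4, 101020) = 101020
  i=5: min(500*4^5, 101020) = 101020

Answer: 500 2000 8000 32000 101020 101020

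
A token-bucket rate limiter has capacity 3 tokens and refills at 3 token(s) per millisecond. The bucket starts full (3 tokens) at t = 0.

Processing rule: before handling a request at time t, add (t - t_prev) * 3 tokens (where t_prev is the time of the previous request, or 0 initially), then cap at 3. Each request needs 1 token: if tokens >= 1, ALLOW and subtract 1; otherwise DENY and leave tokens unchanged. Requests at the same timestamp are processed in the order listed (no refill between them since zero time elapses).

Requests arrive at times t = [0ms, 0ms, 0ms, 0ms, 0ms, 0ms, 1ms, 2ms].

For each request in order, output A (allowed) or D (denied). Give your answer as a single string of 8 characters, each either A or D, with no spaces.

Answer: AAADDDAA

Derivation:
Simulating step by step:
  req#1 t=0ms: ALLOW
  req#2 t=0ms: ALLOW
  req#3 t=0ms: ALLOW
  req#4 t=0ms: DENY
  req#5 t=0ms: DENY
  req#6 t=0ms: DENY
  req#7 t=1ms: ALLOW
  req#8 t=2ms: ALLOW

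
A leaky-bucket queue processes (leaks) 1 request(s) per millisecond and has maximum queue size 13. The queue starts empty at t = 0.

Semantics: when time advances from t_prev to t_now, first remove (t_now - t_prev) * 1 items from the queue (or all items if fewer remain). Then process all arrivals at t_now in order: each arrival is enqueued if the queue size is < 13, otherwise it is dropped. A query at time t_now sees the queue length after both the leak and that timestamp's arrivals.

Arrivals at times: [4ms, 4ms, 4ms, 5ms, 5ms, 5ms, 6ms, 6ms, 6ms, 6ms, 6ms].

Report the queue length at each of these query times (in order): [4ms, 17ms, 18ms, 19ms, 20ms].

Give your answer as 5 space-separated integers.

Answer: 3 0 0 0 0

Derivation:
Queue lengths at query times:
  query t=4ms: backlog = 3
  query t=17ms: backlog = 0
  query t=18ms: backlog = 0
  query t=19ms: backlog = 0
  query t=20ms: backlog = 0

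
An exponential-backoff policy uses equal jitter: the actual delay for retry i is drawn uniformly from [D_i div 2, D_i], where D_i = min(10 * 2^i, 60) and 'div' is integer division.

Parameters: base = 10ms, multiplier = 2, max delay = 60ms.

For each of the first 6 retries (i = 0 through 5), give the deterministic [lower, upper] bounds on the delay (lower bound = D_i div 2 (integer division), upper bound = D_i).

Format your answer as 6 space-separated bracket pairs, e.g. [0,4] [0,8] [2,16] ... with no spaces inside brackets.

Answer: [5,10] [10,20] [20,40] [30,60] [30,60] [30,60]

Derivation:
Computing bounds per retry:
  i=0: D_i=min(10*2^0,60)=10, bounds=[5,10]
  i=1: D_i=min(10*2^1,60)=20, bounds=[10,20]
  i=2: D_i=min(10*2^2,60)=40, bounds=[20,40]
  i=3: D_i=min(10*2^3,60)=60, bounds=[30,60]
  i=4: D_i=min(10*2^4,60)=60, bounds=[30,60]
  i=5: D_i=min(10*2^5,60)=60, bounds=[30,60]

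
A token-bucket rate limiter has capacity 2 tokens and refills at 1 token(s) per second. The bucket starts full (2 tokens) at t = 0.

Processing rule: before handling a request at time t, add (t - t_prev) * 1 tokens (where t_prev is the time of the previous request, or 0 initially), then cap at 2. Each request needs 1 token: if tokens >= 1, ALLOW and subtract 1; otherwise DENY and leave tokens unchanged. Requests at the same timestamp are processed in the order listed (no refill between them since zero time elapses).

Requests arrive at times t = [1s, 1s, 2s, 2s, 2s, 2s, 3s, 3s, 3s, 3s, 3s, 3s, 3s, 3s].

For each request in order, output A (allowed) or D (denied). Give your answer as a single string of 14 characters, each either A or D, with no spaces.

Simulating step by step:
  req#1 t=1s: ALLOW
  req#2 t=1s: ALLOW
  req#3 t=2s: ALLOW
  req#4 t=2s: DENY
  req#5 t=2s: DENY
  req#6 t=2s: DENY
  req#7 t=3s: ALLOW
  req#8 t=3s: DENY
  req#9 t=3s: DENY
  req#10 t=3s: DENY
  req#11 t=3s: DENY
  req#12 t=3s: DENY
  req#13 t=3s: DENY
  req#14 t=3s: DENY

Answer: AAADDDADDDDDDD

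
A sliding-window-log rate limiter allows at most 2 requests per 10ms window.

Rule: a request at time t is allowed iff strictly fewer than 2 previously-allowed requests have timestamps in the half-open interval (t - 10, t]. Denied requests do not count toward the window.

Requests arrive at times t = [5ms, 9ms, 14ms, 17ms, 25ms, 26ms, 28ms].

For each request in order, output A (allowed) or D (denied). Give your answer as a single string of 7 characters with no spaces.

Answer: AADAADA

Derivation:
Tracking allowed requests in the window:
  req#1 t=5ms: ALLOW
  req#2 t=9ms: ALLOW
  req#3 t=14ms: DENY
  req#4 t=17ms: ALLOW
  req#5 t=25ms: ALLOW
  req#6 t=26ms: DENY
  req#7 t=28ms: ALLOW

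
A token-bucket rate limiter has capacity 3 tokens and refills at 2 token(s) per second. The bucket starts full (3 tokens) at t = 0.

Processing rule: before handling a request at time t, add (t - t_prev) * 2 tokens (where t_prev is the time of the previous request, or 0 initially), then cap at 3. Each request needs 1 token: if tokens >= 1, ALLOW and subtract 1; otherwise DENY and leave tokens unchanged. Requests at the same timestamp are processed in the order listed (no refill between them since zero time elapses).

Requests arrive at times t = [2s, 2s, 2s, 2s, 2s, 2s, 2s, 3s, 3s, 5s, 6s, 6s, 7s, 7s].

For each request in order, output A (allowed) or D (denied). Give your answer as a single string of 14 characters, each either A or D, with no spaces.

Simulating step by step:
  req#1 t=2s: ALLOW
  req#2 t=2s: ALLOW
  req#3 t=2s: ALLOW
  req#4 t=2s: DENY
  req#5 t=2s: DENY
  req#6 t=2s: DENY
  req#7 t=2s: DENY
  req#8 t=3s: ALLOW
  req#9 t=3s: ALLOW
  req#10 t=5s: ALLOW
  req#11 t=6s: ALLOW
  req#12 t=6s: ALLOW
  req#13 t=7s: ALLOW
  req#14 t=7s: ALLOW

Answer: AAADDDDAAAAAAA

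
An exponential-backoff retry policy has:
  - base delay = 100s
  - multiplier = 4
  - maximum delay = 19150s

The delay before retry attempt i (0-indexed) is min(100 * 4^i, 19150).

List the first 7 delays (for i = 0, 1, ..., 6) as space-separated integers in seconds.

Answer: 100 400 1600 6400 19150 19150 19150

Derivation:
Computing each delay:
  i=0: min(100*4^0, 19150) = 100
  i=1: min(100*4^1, 19150) = 400
  i=2: min(100*4^2, 19150) = 1600
  i=3: min(100*4^3, 19150) = 6400
  i=4: min(100*4^4, 19150) = 19150
  i=5: min(100*4^5, 19150) = 19150
  i=6: min(100*4^6, 19150) = 19150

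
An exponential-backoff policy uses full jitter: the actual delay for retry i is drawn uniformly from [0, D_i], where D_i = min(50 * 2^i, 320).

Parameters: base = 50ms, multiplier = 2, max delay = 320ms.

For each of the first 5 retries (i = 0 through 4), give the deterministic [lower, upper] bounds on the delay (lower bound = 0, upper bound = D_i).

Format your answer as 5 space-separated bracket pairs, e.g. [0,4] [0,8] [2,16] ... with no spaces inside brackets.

Answer: [0,50] [0,100] [0,200] [0,320] [0,320]

Derivation:
Computing bounds per retry:
  i=0: D_i=min(50*2^0,320)=50, bounds=[0,50]
  i=1: D_i=min(50*2^1,320)=100, bounds=[0,100]
  i=2: D_i=min(50*2^2,320)=200, bounds=[0,200]
  i=3: D_i=min(50*2^3,320)=320, bounds=[0,320]
  i=4: D_i=min(50*2^4,320)=320, bounds=[0,320]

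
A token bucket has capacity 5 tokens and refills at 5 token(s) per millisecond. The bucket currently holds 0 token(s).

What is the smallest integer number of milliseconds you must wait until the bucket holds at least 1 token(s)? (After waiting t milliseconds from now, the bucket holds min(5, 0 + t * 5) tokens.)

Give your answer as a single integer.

Answer: 1

Derivation:
Need 0 + t * 5 >= 1, so t >= 1/5.
Smallest integer t = ceil(1/5) = 1.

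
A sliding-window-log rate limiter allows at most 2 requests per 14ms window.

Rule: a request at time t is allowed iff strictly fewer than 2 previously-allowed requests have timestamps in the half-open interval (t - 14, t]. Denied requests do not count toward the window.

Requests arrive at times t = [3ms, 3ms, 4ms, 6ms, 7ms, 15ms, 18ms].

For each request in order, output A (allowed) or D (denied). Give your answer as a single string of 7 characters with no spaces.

Answer: AADDDDA

Derivation:
Tracking allowed requests in the window:
  req#1 t=3ms: ALLOW
  req#2 t=3ms: ALLOW
  req#3 t=4ms: DENY
  req#4 t=6ms: DENY
  req#5 t=7ms: DENY
  req#6 t=15ms: DENY
  req#7 t=18ms: ALLOW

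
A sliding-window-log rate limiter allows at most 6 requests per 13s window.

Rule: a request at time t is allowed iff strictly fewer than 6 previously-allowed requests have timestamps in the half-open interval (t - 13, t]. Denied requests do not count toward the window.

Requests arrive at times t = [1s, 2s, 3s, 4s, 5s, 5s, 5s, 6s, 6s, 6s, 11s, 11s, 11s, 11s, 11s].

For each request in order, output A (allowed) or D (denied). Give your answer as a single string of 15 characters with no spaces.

Answer: AAAAAADDDDDDDDD

Derivation:
Tracking allowed requests in the window:
  req#1 t=1s: ALLOW
  req#2 t=2s: ALLOW
  req#3 t=3s: ALLOW
  req#4 t=4s: ALLOW
  req#5 t=5s: ALLOW
  req#6 t=5s: ALLOW
  req#7 t=5s: DENY
  req#8 t=6s: DENY
  req#9 t=6s: DENY
  req#10 t=6s: DENY
  req#11 t=11s: DENY
  req#12 t=11s: DENY
  req#13 t=11s: DENY
  req#14 t=11s: DENY
  req#15 t=11s: DENY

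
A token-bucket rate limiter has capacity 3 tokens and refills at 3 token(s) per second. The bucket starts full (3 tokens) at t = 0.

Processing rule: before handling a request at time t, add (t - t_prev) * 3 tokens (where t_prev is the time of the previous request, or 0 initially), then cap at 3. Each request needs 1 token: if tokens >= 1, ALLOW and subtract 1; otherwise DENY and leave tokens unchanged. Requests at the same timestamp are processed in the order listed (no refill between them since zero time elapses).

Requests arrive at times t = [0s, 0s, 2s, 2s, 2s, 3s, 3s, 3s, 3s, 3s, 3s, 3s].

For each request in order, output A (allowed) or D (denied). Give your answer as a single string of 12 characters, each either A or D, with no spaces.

Simulating step by step:
  req#1 t=0s: ALLOW
  req#2 t=0s: ALLOW
  req#3 t=2s: ALLOW
  req#4 t=2s: ALLOW
  req#5 t=2s: ALLOW
  req#6 t=3s: ALLOW
  req#7 t=3s: ALLOW
  req#8 t=3s: ALLOW
  req#9 t=3s: DENY
  req#10 t=3s: DENY
  req#11 t=3s: DENY
  req#12 t=3s: DENY

Answer: AAAAAAAADDDD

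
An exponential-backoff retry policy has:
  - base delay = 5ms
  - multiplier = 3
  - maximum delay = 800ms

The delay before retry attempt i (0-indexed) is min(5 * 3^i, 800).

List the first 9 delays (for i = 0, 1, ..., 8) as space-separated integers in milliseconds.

Computing each delay:
  i=0: min(5*3^0, 800) = 5
  i=1: min(5*3^1, 800) = 15
  i=2: min(5*3^2, 800) = 45
  i=3: min(5*3^3, 800) = 135
  i=4: min(5*3^4, 800) = 405
  i=5: min(5*3^5, 800) = 800
  i=6: min(5*3^6, 800) = 800
  i=7: min(5*3^7, 800) = 800
  i=8: min(5*3^8, 800) = 800

Answer: 5 15 45 135 405 800 800 800 800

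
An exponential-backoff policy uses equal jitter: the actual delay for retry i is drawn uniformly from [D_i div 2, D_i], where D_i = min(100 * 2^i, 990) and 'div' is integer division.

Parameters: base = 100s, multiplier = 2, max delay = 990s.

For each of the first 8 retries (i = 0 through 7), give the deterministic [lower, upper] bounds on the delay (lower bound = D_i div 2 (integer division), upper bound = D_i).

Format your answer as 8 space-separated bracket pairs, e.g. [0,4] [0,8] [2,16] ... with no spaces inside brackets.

Answer: [50,100] [100,200] [200,400] [400,800] [495,990] [495,990] [495,990] [495,990]

Derivation:
Computing bounds per retry:
  i=0: D_i=min(100*2^0,990)=100, bounds=[50,100]
  i=1: D_i=min(100*2^1,990)=200, bounds=[100,200]
  i=2: D_i=min(100*2^2,990)=400, bounds=[200,400]
  i=3: D_i=min(100*2^3,990)=800, bounds=[400,800]
  i=4: D_i=min(100*2^4,990)=990, bounds=[495,990]
  i=5: D_i=min(100*2^5,990)=990, bounds=[495,990]
  i=6: D_i=min(100*2^6,990)=990, bounds=[495,990]
  i=7: D_i=min(100*2^7,990)=990, bounds=[495,990]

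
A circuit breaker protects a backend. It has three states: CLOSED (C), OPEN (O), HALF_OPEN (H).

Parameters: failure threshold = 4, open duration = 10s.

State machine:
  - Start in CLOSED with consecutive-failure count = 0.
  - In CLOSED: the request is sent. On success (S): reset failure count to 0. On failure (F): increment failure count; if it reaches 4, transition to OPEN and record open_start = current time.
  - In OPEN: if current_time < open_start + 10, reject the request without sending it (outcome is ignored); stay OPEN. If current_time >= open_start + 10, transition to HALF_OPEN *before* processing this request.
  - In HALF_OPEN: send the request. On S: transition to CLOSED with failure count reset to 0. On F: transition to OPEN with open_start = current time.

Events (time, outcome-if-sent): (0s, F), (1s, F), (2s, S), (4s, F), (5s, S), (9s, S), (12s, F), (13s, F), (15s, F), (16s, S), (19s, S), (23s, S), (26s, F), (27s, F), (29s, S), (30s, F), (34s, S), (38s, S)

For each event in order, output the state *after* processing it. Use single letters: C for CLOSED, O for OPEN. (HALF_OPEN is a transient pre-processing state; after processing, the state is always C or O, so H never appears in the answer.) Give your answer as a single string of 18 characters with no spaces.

Answer: CCCCCCCCCCCCCCCCCC

Derivation:
State after each event:
  event#1 t=0s outcome=F: state=CLOSED
  event#2 t=1s outcome=F: state=CLOSED
  event#3 t=2s outcome=S: state=CLOSED
  event#4 t=4s outcome=F: state=CLOSED
  event#5 t=5s outcome=S: state=CLOSED
  event#6 t=9s outcome=S: state=CLOSED
  event#7 t=12s outcome=F: state=CLOSED
  event#8 t=13s outcome=F: state=CLOSED
  event#9 t=15s outcome=F: state=CLOSED
  event#10 t=16s outcome=S: state=CLOSED
  event#11 t=19s outcome=S: state=CLOSED
  event#12 t=23s outcome=S: state=CLOSED
  event#13 t=26s outcome=F: state=CLOSED
  event#14 t=27s outcome=F: state=CLOSED
  event#15 t=29s outcome=S: state=CLOSED
  event#16 t=30s outcome=F: state=CLOSED
  event#17 t=34s outcome=S: state=CLOSED
  event#18 t=38s outcome=S: state=CLOSED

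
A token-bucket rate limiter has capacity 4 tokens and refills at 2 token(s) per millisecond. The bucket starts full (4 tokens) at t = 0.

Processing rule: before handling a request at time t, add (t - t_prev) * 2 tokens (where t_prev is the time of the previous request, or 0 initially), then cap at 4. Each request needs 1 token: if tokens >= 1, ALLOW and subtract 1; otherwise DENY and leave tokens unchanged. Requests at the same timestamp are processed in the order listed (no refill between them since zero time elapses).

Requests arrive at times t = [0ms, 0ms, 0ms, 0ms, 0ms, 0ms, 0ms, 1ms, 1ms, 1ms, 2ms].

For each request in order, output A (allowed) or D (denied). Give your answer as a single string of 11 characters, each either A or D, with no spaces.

Answer: AAAADDDAADA

Derivation:
Simulating step by step:
  req#1 t=0ms: ALLOW
  req#2 t=0ms: ALLOW
  req#3 t=0ms: ALLOW
  req#4 t=0ms: ALLOW
  req#5 t=0ms: DENY
  req#6 t=0ms: DENY
  req#7 t=0ms: DENY
  req#8 t=1ms: ALLOW
  req#9 t=1ms: ALLOW
  req#10 t=1ms: DENY
  req#11 t=2ms: ALLOW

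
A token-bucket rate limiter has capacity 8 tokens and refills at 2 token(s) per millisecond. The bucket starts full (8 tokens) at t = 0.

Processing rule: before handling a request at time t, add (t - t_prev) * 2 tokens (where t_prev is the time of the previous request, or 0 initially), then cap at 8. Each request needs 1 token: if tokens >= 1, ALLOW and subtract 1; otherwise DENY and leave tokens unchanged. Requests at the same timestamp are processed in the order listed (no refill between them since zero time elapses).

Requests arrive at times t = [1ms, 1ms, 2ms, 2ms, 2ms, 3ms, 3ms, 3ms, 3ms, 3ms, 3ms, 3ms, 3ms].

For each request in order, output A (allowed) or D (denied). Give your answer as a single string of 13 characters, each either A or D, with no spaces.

Answer: AAAAAAAAAAAAD

Derivation:
Simulating step by step:
  req#1 t=1ms: ALLOW
  req#2 t=1ms: ALLOW
  req#3 t=2ms: ALLOW
  req#4 t=2ms: ALLOW
  req#5 t=2ms: ALLOW
  req#6 t=3ms: ALLOW
  req#7 t=3ms: ALLOW
  req#8 t=3ms: ALLOW
  req#9 t=3ms: ALLOW
  req#10 t=3ms: ALLOW
  req#11 t=3ms: ALLOW
  req#12 t=3ms: ALLOW
  req#13 t=3ms: DENY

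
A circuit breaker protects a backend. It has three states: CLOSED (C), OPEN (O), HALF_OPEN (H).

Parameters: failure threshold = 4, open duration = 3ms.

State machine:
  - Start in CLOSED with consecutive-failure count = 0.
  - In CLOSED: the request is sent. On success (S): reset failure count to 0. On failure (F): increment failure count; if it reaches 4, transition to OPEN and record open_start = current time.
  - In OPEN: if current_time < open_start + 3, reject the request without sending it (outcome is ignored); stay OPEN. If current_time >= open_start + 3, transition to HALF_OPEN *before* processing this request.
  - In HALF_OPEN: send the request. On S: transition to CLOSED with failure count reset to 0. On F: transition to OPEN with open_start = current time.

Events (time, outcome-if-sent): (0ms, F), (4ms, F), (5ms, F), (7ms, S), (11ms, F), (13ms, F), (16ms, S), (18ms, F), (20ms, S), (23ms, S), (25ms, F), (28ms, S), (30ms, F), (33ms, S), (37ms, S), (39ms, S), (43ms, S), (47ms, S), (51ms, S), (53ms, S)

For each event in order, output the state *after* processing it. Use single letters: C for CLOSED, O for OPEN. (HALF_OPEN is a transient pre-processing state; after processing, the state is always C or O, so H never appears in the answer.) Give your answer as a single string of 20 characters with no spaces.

State after each event:
  event#1 t=0ms outcome=F: state=CLOSED
  event#2 t=4ms outcome=F: state=CLOSED
  event#3 t=5ms outcome=F: state=CLOSED
  event#4 t=7ms outcome=S: state=CLOSED
  event#5 t=11ms outcome=F: state=CLOSED
  event#6 t=13ms outcome=F: state=CLOSED
  event#7 t=16ms outcome=S: state=CLOSED
  event#8 t=18ms outcome=F: state=CLOSED
  event#9 t=20ms outcome=S: state=CLOSED
  event#10 t=23ms outcome=S: state=CLOSED
  event#11 t=25ms outcome=F: state=CLOSED
  event#12 t=28ms outcome=S: state=CLOSED
  event#13 t=30ms outcome=F: state=CLOSED
  event#14 t=33ms outcome=S: state=CLOSED
  event#15 t=37ms outcome=S: state=CLOSED
  event#16 t=39ms outcome=S: state=CLOSED
  event#17 t=43ms outcome=S: state=CLOSED
  event#18 t=47ms outcome=S: state=CLOSED
  event#19 t=51ms outcome=S: state=CLOSED
  event#20 t=53ms outcome=S: state=CLOSED

Answer: CCCCCCCCCCCCCCCCCCCC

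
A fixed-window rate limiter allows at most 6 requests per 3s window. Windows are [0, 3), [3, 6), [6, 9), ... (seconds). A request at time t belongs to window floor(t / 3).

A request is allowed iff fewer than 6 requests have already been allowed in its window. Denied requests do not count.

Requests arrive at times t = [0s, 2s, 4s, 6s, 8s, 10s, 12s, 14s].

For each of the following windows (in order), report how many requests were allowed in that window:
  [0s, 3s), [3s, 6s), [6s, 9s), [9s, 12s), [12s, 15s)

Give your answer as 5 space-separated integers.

Answer: 2 1 2 1 2

Derivation:
Processing requests:
  req#1 t=0s (window 0): ALLOW
  req#2 t=2s (window 0): ALLOW
  req#3 t=4s (window 1): ALLOW
  req#4 t=6s (window 2): ALLOW
  req#5 t=8s (window 2): ALLOW
  req#6 t=10s (window 3): ALLOW
  req#7 t=12s (window 4): ALLOW
  req#8 t=14s (window 4): ALLOW

Allowed counts by window: 2 1 2 1 2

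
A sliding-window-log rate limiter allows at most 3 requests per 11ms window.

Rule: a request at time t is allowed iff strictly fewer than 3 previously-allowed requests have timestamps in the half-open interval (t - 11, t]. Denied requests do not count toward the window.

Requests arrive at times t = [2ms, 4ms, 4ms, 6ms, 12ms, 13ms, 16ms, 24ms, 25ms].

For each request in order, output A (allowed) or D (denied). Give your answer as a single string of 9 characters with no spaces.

Answer: AAADDAAAA

Derivation:
Tracking allowed requests in the window:
  req#1 t=2ms: ALLOW
  req#2 t=4ms: ALLOW
  req#3 t=4ms: ALLOW
  req#4 t=6ms: DENY
  req#5 t=12ms: DENY
  req#6 t=13ms: ALLOW
  req#7 t=16ms: ALLOW
  req#8 t=24ms: ALLOW
  req#9 t=25ms: ALLOW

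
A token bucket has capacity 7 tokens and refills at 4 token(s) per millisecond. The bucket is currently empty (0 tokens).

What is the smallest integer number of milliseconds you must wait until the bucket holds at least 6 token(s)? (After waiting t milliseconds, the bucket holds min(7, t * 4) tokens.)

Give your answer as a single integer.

Need t * 4 >= 6, so t >= 6/4.
Smallest integer t = ceil(6/4) = 2.

Answer: 2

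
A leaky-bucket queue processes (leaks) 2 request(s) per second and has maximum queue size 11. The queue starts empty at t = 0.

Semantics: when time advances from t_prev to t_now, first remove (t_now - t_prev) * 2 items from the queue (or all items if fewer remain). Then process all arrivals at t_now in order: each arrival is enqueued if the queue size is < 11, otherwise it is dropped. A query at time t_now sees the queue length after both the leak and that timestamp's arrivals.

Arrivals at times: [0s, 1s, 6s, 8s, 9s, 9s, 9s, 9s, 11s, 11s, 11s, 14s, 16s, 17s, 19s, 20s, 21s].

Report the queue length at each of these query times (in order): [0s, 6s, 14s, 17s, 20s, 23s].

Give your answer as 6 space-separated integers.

Answer: 1 1 1 1 1 0

Derivation:
Queue lengths at query times:
  query t=0s: backlog = 1
  query t=6s: backlog = 1
  query t=14s: backlog = 1
  query t=17s: backlog = 1
  query t=20s: backlog = 1
  query t=23s: backlog = 0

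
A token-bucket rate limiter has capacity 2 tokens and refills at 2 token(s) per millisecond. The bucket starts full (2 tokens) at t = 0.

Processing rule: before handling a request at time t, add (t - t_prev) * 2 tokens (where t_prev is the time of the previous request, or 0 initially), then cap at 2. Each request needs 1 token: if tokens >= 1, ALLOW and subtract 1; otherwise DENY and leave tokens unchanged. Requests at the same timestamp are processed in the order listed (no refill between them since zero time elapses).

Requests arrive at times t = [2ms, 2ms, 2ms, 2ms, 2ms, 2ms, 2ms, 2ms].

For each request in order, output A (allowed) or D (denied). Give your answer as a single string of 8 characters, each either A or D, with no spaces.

Simulating step by step:
  req#1 t=2ms: ALLOW
  req#2 t=2ms: ALLOW
  req#3 t=2ms: DENY
  req#4 t=2ms: DENY
  req#5 t=2ms: DENY
  req#6 t=2ms: DENY
  req#7 t=2ms: DENY
  req#8 t=2ms: DENY

Answer: AADDDDDD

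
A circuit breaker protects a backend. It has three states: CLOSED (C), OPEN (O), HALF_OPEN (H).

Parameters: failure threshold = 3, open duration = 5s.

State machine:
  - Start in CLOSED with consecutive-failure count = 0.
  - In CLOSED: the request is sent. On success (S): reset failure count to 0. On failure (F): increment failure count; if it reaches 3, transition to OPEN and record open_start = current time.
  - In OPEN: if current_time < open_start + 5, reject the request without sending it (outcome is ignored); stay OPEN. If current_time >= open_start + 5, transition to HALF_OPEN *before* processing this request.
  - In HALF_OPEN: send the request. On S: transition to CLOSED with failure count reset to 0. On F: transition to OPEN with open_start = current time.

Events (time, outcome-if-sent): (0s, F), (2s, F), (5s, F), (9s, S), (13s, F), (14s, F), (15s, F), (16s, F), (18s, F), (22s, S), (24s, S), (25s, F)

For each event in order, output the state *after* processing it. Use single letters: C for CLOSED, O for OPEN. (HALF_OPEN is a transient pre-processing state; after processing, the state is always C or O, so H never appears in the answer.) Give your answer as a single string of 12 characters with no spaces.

Answer: CCOOOOOOOOCC

Derivation:
State after each event:
  event#1 t=0s outcome=F: state=CLOSED
  event#2 t=2s outcome=F: state=CLOSED
  event#3 t=5s outcome=F: state=OPEN
  event#4 t=9s outcome=S: state=OPEN
  event#5 t=13s outcome=F: state=OPEN
  event#6 t=14s outcome=F: state=OPEN
  event#7 t=15s outcome=F: state=OPEN
  event#8 t=16s outcome=F: state=OPEN
  event#9 t=18s outcome=F: state=OPEN
  event#10 t=22s outcome=S: state=OPEN
  event#11 t=24s outcome=S: state=CLOSED
  event#12 t=25s outcome=F: state=CLOSED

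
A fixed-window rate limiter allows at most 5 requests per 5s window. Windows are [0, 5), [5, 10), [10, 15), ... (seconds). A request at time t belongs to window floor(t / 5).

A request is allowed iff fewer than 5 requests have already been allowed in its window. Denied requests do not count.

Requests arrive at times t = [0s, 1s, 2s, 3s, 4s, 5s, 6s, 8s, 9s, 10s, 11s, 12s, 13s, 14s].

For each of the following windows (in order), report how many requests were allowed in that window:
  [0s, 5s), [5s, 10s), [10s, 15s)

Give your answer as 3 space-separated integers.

Processing requests:
  req#1 t=0s (window 0): ALLOW
  req#2 t=1s (window 0): ALLOW
  req#3 t=2s (window 0): ALLOW
  req#4 t=3s (window 0): ALLOW
  req#5 t=4s (window 0): ALLOW
  req#6 t=5s (window 1): ALLOW
  req#7 t=6s (window 1): ALLOW
  req#8 t=8s (window 1): ALLOW
  req#9 t=9s (window 1): ALLOW
  req#10 t=10s (window 2): ALLOW
  req#11 t=11s (window 2): ALLOW
  req#12 t=12s (window 2): ALLOW
  req#13 t=13s (window 2): ALLOW
  req#14 t=14s (window 2): ALLOW

Allowed counts by window: 5 4 5

Answer: 5 4 5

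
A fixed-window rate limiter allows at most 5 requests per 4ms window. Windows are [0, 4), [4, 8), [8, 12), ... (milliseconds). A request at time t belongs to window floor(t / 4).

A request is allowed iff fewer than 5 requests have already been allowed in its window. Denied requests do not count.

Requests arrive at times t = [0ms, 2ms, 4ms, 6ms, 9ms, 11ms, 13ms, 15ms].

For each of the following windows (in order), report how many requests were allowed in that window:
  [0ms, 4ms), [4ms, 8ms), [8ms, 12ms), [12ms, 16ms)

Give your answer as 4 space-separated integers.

Processing requests:
  req#1 t=0ms (window 0): ALLOW
  req#2 t=2ms (window 0): ALLOW
  req#3 t=4ms (window 1): ALLOW
  req#4 t=6ms (window 1): ALLOW
  req#5 t=9ms (window 2): ALLOW
  req#6 t=11ms (window 2): ALLOW
  req#7 t=13ms (window 3): ALLOW
  req#8 t=15ms (window 3): ALLOW

Allowed counts by window: 2 2 2 2

Answer: 2 2 2 2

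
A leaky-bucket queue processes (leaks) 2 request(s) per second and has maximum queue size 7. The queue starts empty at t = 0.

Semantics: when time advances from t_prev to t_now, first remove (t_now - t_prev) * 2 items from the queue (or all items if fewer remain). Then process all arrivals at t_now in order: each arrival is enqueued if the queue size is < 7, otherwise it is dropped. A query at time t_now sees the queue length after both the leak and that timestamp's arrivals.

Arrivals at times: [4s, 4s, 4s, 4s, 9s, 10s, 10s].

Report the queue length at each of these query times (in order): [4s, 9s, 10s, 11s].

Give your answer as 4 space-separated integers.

Queue lengths at query times:
  query t=4s: backlog = 4
  query t=9s: backlog = 1
  query t=10s: backlog = 2
  query t=11s: backlog = 0

Answer: 4 1 2 0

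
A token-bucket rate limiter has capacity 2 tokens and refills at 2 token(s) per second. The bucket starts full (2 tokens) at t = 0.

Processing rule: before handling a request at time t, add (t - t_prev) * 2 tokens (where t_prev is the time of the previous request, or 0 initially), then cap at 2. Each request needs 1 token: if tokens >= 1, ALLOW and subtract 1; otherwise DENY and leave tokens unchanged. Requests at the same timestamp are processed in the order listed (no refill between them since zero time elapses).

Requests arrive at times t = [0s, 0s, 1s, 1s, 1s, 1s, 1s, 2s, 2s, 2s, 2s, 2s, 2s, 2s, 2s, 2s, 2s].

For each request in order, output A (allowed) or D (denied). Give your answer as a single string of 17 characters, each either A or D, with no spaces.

Simulating step by step:
  req#1 t=0s: ALLOW
  req#2 t=0s: ALLOW
  req#3 t=1s: ALLOW
  req#4 t=1s: ALLOW
  req#5 t=1s: DENY
  req#6 t=1s: DENY
  req#7 t=1s: DENY
  req#8 t=2s: ALLOW
  req#9 t=2s: ALLOW
  req#10 t=2s: DENY
  req#11 t=2s: DENY
  req#12 t=2s: DENY
  req#13 t=2s: DENY
  req#14 t=2s: DENY
  req#15 t=2s: DENY
  req#16 t=2s: DENY
  req#17 t=2s: DENY

Answer: AAAADDDAADDDDDDDD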